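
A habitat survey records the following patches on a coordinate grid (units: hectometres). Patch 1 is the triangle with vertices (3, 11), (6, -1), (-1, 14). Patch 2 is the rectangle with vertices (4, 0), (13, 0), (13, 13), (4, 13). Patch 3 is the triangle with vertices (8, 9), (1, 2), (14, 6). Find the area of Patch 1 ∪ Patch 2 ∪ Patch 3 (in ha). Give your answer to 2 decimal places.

By inclusion–exclusion:
Individual areas: |Patch 1| = 19.5, |Patch 2| = 117, |Patch 3| = 31.5.
|Patch 1∩Patch 2| = 3.606.
|Patch 1∩Patch 3| = 1.97.
|Patch 2∩Patch 3| = 27.9808.
|Patch 1∩Patch 2∩Patch 3| = 1.5024.
|Patch 1 ∪ Patch 2 ∪ Patch 3| = 168 − 33.5567 + 1.5024 = 135.95.

135.95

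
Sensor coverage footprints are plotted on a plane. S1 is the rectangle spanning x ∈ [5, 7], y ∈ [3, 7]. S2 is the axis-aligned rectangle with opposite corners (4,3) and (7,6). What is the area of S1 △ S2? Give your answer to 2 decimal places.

|S1∩S2|: x∈[5,7], y∈[3,6] → 2·3 = 6.
|S1 △ S2| = |S1| + |S2| − 2·|S1∩S2| = 8 + 9 − 12 = 5.00.

5.00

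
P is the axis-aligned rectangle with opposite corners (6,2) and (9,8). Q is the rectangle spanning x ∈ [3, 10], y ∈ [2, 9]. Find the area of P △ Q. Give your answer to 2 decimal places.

31.00

|P∩Q|: x∈[6,9], y∈[2,8] → 3·6 = 18.
|P △ Q| = |P| + |Q| − 2·|P∩Q| = 18 + 49 − 36 = 31.00.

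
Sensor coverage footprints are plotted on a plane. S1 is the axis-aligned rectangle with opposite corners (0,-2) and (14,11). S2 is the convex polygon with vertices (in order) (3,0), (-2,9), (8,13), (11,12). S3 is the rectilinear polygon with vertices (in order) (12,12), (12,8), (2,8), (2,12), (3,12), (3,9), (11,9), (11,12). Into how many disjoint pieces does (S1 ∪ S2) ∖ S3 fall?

2

(S1 ∪ S2) ∖ S3 splits into 2 disjoint pieces (area 156.4, area 25.1667).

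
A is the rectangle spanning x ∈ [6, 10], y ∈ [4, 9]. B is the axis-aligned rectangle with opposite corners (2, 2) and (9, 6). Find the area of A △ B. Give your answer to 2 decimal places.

|A∩B|: x∈[6,9], y∈[4,6] → 3·2 = 6.
|A △ B| = |A| + |B| − 2·|A∩B| = 20 + 28 − 12 = 36.00.

36.00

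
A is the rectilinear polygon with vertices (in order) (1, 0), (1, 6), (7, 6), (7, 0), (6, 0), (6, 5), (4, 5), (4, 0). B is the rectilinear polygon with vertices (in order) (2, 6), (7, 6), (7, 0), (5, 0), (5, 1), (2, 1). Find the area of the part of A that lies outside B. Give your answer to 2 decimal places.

8.00

|A| = 26, |A∩B| = 18.
|A ∖ B| = |A| − |A∩B| = 26 − 18 = 8.00.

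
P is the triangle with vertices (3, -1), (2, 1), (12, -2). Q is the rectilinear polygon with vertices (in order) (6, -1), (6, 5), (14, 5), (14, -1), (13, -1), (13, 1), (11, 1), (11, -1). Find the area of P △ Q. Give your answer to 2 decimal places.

|P| = 8.5, |Q| = 44, |P∩Q| = 1.0667.
|P △ Q| = |P| + |Q| − 2·|P∩Q| = 8.5 + 44 − 2.1333 = 50.37.

50.37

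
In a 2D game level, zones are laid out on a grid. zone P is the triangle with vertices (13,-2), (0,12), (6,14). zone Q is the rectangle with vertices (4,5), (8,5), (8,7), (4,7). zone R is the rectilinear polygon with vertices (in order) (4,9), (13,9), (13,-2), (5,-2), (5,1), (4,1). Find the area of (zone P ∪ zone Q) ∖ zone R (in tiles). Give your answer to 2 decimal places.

26.08

|zone P ∪ zone Q| = 58.1429.
|(zone P ∪ zone Q) ∩ zone R| = 32.0587.
|(zone P ∪ zone Q) ∖ zone R| = 58.1429 − 32.0587 = 26.08.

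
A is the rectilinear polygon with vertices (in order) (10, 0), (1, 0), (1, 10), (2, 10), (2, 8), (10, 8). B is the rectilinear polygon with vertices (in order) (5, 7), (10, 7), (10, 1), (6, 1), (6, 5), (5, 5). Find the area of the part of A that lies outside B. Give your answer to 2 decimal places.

|A| = 74, |A∩B| = 26.
|A ∖ B| = |A| − |A∩B| = 74 − 26 = 48.00.

48.00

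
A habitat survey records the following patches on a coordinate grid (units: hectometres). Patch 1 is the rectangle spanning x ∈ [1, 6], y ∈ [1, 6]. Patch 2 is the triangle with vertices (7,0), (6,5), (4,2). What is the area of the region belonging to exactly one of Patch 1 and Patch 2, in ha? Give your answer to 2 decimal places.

23.00

|Patch 1| = 25, |Patch 2| = 6.5, |Patch 1∩Patch 2| = 4.25.
|Patch 1 △ Patch 2| = |Patch 1| + |Patch 2| − 2·|Patch 1∩Patch 2| = 25 + 6.5 − 8.5 = 23.00.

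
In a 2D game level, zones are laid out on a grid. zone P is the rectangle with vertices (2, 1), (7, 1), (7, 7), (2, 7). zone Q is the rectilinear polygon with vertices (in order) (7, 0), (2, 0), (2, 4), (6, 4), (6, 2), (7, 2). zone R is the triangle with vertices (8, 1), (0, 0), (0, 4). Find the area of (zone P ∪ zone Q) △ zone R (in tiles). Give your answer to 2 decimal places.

|zone P ∪ zone Q| = 35.
|(zone P ∪ zone Q) ∩ zone R| = 8.75.
|(zone P ∪ zone Q) △ zone R| = 35 + 16 − 17.5 = 33.50.

33.50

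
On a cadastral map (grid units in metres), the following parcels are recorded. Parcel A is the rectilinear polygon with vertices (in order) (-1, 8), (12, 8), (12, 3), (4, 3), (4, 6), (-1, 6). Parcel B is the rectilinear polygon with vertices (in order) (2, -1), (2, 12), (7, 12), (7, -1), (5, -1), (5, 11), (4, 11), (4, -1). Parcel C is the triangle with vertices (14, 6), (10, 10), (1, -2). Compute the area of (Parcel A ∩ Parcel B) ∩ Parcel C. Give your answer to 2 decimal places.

The region (Parcel A ∩ Parcel B) ∩ Parcel C is the polygon with vertices (5,3), (5,3.333), (7,6), (7,3).
By the shoelace formula its area is 3.33.

3.33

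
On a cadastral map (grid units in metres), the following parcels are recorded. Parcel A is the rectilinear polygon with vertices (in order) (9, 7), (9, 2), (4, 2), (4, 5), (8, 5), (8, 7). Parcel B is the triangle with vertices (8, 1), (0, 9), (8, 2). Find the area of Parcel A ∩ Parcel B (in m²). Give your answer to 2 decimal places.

2.36

The intersection is the polygon with vertices (7,2), (4,5), (4.571,5), (8,2).
By the shoelace formula its area is 2.36.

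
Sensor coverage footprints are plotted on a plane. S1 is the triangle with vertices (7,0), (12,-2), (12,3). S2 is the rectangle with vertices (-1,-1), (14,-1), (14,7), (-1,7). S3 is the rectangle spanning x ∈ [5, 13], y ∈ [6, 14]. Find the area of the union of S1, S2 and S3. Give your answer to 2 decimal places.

By inclusion–exclusion:
Individual areas: |S1| = 12.5, |S2| = 120, |S3| = 64.
|S1∩S2| = 11.25.
|S1∩S3| = 0.
|S2∩S3|: x∈[5,13], y∈[6,7] → 8·1 = 8.
|S1∩S2∩S3| = 0.
|S1 ∪ S2 ∪ S3| = 196.5 − 19.25 + 0 = 177.25.

177.25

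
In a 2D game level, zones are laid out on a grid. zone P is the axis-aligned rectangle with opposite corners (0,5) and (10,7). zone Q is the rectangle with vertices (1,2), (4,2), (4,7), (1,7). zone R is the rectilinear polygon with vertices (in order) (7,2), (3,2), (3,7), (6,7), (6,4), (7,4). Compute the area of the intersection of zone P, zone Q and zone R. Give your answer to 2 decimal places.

The intersection is the polygon with vertices (4,5), (3,5), (3,7), (4,7).
By the shoelace formula its area is 2.00.

2.00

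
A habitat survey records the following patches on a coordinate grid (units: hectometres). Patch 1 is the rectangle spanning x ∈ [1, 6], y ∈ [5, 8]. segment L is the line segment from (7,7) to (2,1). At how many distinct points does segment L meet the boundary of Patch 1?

2

The segment meets the boundary at (5.333,5), (6,5.8).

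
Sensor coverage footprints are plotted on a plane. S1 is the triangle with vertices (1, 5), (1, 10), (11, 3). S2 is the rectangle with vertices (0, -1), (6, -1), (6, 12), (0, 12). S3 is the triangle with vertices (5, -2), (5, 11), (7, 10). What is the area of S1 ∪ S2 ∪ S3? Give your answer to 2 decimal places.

By inclusion–exclusion:
Individual areas: |S1| = 25, |S2| = 78, |S3| = 13.
|S1∩S2| = 18.75.
|S1∩S3| = 3.2164.
|S2∩S3| = 9.6667.
|S1∩S2∩S3| = 2.75.
|S1 ∪ S2 ∪ S3| = 116 − 31.6331 + 2.75 = 87.12.

87.12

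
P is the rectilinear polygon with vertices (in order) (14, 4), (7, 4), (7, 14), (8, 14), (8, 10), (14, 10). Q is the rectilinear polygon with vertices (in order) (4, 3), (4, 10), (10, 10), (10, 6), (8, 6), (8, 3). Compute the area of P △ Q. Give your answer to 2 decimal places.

|P| = 46, |Q| = 36, |P∩Q| = 14.
|P △ Q| = |P| + |Q| − 2·|P∩Q| = 46 + 36 − 28 = 54.00.

54.00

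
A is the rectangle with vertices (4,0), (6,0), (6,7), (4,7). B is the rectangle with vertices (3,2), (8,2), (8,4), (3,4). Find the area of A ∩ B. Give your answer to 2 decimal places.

4.00

|A∩B|: x∈[4,6], y∈[2,4] → 2·2 = 4.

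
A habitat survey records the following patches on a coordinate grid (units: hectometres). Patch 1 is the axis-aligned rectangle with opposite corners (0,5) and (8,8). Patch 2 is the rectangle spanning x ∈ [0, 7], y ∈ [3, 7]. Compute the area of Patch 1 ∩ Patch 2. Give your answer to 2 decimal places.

14.00

|Patch 1∩Patch 2|: x∈[0,7], y∈[5,7] → 7·2 = 14.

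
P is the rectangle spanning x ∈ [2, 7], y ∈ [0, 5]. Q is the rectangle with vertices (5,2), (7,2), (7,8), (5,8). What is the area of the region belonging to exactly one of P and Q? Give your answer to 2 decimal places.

|P∩Q|: x∈[5,7], y∈[2,5] → 2·3 = 6.
|P △ Q| = |P| + |Q| − 2·|P∩Q| = 25 + 12 − 12 = 25.00.

25.00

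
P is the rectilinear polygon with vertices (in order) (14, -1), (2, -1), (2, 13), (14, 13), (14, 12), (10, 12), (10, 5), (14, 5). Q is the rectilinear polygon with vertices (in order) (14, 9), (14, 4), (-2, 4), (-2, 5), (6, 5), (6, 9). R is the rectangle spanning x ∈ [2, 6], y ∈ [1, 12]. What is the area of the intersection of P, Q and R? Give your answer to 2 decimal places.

4.00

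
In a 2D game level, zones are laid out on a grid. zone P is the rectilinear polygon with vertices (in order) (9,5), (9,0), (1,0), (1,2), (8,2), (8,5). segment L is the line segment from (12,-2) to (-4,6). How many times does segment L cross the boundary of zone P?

The segment meets the boundary at (4,2), (8,0).

2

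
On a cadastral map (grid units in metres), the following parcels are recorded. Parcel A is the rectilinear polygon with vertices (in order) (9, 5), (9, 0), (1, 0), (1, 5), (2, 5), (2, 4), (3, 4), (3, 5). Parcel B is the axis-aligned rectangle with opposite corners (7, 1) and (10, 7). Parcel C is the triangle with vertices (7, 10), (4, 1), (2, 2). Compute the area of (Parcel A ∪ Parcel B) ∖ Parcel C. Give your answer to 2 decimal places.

42.15

|Parcel A ∪ Parcel B| = 49.
|(Parcel A ∪ Parcel B) ∩ Parcel C| = 6.8542.
|(Parcel A ∪ Parcel B) ∖ Parcel C| = 49 − 6.8542 = 42.15.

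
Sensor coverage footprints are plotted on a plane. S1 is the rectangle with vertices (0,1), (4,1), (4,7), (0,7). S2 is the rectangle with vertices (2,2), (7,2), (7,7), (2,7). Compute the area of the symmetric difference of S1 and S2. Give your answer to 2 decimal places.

|S1∩S2|: x∈[2,4], y∈[2,7] → 2·5 = 10.
|S1 △ S2| = |S1| + |S2| − 2·|S1∩S2| = 24 + 25 − 20 = 29.00.

29.00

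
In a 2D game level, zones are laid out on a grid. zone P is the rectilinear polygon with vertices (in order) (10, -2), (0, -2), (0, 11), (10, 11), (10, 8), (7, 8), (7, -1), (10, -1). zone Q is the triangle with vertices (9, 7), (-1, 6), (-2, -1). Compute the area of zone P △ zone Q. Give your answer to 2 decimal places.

|zone P| = 103, |zone Q| = 34.5, |zone P∩zone Q| = 24.15.
|zone P △ zone Q| = |zone P| + |zone Q| − 2·|zone P∩zone Q| = 103 + 34.5 − 48.3 = 89.20.

89.20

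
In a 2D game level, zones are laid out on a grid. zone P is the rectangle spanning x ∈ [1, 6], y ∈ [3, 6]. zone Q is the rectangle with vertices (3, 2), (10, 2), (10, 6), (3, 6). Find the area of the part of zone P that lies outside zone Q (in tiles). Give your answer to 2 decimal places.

6.00

|zone P∩zone Q|: x∈[3,6], y∈[3,6] → 3·3 = 9.
|zone P| = 15.
|zone P ∖ zone Q| = |zone P| − |zone P∩zone Q| = 15 − 9 = 6.00.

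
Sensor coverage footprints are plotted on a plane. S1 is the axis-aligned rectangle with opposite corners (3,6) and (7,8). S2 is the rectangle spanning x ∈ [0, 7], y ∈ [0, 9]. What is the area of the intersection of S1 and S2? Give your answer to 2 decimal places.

|S1∩S2|: x∈[3,7], y∈[6,8] → 4·2 = 8.

8.00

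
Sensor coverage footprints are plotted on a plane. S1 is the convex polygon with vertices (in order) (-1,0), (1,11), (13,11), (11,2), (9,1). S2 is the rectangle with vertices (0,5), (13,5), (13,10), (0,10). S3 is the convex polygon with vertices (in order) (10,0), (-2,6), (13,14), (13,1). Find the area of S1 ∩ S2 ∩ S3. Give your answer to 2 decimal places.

52.80

The intersection is the polygon with vertices (12.778,10), (11.667,5), (0,5), (0,5.5), (0.315,7.235), (5.5,10).
By the shoelace formula its area is 52.80.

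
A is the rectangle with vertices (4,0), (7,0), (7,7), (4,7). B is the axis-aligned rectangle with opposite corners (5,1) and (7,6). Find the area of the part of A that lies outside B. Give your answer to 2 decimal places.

|A∩B|: x∈[5,7], y∈[1,6] → 2·5 = 10.
|A| = 21.
|A ∖ B| = |A| − |A∩B| = 21 − 10 = 11.00.

11.00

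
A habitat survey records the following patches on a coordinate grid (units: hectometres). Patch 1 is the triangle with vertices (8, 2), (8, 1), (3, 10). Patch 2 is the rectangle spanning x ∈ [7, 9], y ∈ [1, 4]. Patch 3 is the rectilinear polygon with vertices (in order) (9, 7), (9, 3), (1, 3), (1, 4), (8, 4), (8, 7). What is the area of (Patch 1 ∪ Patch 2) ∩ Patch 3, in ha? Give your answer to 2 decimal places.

2.34

The region (Patch 1 ∪ Patch 2) ∩ Patch 3 is the polygon with vertices (7,3.6), (7,4), (8,4), (9,4), (9,3), (6.889,3), (6.333,4), (6.75,4).
By the shoelace formula its area is 2.34.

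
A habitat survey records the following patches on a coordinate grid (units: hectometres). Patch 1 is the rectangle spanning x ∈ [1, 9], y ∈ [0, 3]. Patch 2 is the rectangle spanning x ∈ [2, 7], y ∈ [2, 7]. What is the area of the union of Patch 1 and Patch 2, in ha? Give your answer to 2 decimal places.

By inclusion–exclusion:
Individual areas: |Patch 1| = 24, |Patch 2| = 25.
|Patch 1∩Patch 2|: x∈[2,7], y∈[2,3] → 5·1 = 5.
|Patch 1 ∪ Patch 2| = 49 − 5 = 44.00.

44.00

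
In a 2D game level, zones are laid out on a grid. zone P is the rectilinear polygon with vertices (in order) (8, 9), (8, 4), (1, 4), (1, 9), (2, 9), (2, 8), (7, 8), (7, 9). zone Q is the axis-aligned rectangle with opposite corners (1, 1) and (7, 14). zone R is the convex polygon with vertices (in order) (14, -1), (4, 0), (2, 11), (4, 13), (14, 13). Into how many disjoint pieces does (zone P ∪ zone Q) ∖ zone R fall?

1

(zone P ∪ zone Q) ∖ zone R is a single connected region.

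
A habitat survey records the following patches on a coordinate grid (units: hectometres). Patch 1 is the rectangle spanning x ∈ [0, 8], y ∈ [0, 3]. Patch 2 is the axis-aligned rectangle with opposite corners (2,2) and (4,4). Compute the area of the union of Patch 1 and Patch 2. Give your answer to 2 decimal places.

26.00

By inclusion–exclusion:
Individual areas: |Patch 1| = 24, |Patch 2| = 4.
|Patch 1∩Patch 2|: x∈[2,4], y∈[2,3] → 2·1 = 2.
|Patch 1 ∪ Patch 2| = 28 − 2 = 26.00.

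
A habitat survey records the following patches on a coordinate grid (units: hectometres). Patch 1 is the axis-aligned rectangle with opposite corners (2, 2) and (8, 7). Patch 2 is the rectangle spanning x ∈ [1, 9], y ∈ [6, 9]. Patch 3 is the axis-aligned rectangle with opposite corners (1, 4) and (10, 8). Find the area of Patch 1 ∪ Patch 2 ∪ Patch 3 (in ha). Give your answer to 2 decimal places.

56.00

By inclusion–exclusion:
Individual areas: |Patch 1| = 30, |Patch 2| = 24, |Patch 3| = 36.
|Patch 1∩Patch 2|: x∈[2,8], y∈[6,7] → 6·1 = 6.
|Patch 1∩Patch 3|: x∈[2,8], y∈[4,7] → 6·3 = 18.
|Patch 2∩Patch 3|: x∈[1,9], y∈[6,8] → 8·2 = 16.
|Patch 1∩Patch 2∩Patch 3| = 6.
|Patch 1 ∪ Patch 2 ∪ Patch 3| = 90 − 40 + 6 = 56.00.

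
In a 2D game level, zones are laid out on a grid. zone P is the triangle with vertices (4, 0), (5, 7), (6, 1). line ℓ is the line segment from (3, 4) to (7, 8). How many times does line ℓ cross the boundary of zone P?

2

The segment meets the boundary at (5.143,6.143), (4.833,5.833).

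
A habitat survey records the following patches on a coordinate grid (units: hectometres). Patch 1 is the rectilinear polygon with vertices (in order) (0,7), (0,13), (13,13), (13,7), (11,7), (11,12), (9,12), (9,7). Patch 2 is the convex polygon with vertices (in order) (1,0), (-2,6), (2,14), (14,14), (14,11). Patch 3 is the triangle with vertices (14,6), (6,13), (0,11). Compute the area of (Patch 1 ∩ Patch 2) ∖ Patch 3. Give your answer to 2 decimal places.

38.69

|Patch 1 ∩ Patch 2| = 61.1346.
|(Patch 1 ∩ Patch 2) ∩ Patch 3| = 22.4467.
|(Patch 1 ∩ Patch 2) ∖ Patch 3| = 61.1346 − 22.4467 = 38.69.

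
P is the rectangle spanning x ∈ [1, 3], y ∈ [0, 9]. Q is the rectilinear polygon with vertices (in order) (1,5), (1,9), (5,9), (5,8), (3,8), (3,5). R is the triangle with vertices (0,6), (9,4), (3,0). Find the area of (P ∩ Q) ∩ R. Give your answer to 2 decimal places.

1.11

The region (P ∩ Q) ∩ R is the polygon with vertices (1,5), (1,5.778), (3,5.333), (3,5).
By the shoelace formula its area is 1.11.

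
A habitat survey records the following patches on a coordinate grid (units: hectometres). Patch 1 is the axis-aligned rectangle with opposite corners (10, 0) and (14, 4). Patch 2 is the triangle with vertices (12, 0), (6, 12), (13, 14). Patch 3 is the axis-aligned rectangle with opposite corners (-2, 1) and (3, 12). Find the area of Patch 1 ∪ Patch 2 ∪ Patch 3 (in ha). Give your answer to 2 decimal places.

By inclusion–exclusion:
Individual areas: |Patch 1| = 16, |Patch 2| = 48, |Patch 3| = 55.
|Patch 1∩Patch 2| = 4.5714.
|Patch 1∩Patch 3| = 0 (no overlap).
|Patch 2∩Patch 3| = 0.
|Patch 1∩Patch 2∩Patch 3| = 0.
|Patch 1 ∪ Patch 2 ∪ Patch 3| = 119 − 4.5714 + 0 = 114.43.

114.43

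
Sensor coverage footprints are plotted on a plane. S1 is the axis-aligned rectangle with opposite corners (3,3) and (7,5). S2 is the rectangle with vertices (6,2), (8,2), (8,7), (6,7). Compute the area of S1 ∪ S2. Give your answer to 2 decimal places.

16.00

By inclusion–exclusion:
Individual areas: |S1| = 8, |S2| = 10.
|S1∩S2|: x∈[6,7], y∈[3,5] → 1·2 = 2.
|S1 ∪ S2| = 18 − 2 = 16.00.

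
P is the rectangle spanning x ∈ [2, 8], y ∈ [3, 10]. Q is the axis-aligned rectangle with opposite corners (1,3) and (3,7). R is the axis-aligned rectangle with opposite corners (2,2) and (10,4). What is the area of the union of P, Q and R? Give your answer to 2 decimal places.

By inclusion–exclusion:
Individual areas: |P| = 42, |Q| = 8, |R| = 16.
|P∩Q|: x∈[2,3], y∈[3,7] → 1·4 = 4.
|P∩R|: x∈[2,8], y∈[3,4] → 6·1 = 6.
|Q∩R|: x∈[2,3], y∈[3,4] → 1·1 = 1.
|P∩Q∩R| = 1.
|P ∪ Q ∪ R| = 66 − 11 + 1 = 56.00.

56.00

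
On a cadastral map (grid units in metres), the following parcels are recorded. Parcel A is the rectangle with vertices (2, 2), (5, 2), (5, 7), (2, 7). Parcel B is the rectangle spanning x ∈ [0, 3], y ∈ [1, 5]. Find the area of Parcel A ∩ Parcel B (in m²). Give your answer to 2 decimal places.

|Parcel A∩Parcel B|: x∈[2,3], y∈[2,5] → 1·3 = 3.

3.00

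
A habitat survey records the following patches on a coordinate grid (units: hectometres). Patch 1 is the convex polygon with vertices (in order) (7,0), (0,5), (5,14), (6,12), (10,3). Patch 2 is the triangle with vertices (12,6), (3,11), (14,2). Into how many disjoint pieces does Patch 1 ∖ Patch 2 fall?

Patch 1 ∖ Patch 2 splits into 2 disjoint pieces (area 56.182, area 9.0748).

2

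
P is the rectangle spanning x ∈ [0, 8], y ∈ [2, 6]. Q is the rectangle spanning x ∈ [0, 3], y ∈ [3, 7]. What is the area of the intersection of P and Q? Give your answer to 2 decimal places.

9.00

|P∩Q|: x∈[0,3], y∈[3,6] → 3·3 = 9.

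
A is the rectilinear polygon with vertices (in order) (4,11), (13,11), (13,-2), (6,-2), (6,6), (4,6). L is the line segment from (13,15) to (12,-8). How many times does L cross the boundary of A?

2

The segment meets the boundary at (12.261,-2), (12.826,11).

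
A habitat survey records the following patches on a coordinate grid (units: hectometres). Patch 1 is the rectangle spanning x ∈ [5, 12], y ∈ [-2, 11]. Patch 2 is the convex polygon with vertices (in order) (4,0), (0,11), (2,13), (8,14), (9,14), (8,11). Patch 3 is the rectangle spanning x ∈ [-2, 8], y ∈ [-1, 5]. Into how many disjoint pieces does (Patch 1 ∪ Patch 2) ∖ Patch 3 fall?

(Patch 1 ∪ Patch 2) ∖ Patch 3 is a single connected region.

1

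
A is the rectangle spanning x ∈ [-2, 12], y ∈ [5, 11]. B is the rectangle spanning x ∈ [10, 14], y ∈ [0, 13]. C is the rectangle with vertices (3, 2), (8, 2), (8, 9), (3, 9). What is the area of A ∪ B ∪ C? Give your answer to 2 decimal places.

139.00

By inclusion–exclusion:
Individual areas: |A| = 84, |B| = 52, |C| = 35.
|A∩B|: x∈[10,12], y∈[5,11] → 2·6 = 12.
|A∩C|: x∈[3,8], y∈[5,9] → 5·4 = 20.
|B∩C| = 0 (no overlap).
|A∩B∩C| = 0.
|A ∪ B ∪ C| = 171 − 32 + 0 = 139.00.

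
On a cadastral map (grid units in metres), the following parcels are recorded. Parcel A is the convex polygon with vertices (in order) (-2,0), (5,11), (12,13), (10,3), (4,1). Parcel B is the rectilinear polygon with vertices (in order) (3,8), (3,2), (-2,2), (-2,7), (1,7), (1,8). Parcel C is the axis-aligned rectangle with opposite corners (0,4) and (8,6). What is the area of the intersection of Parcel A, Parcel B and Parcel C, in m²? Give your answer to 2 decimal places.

3.64

The intersection is the polygon with vertices (3,4), (0.545,4), (1.818,6), (3,6).
By the shoelace formula its area is 3.64.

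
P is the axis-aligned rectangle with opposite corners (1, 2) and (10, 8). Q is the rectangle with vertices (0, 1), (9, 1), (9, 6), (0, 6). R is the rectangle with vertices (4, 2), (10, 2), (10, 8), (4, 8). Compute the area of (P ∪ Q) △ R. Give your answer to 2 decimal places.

|P ∪ Q| = 67.
|(P ∪ Q) ∩ R| = 36.
|(P ∪ Q) △ R| = 67 + 36 − 72 = 31.00.

31.00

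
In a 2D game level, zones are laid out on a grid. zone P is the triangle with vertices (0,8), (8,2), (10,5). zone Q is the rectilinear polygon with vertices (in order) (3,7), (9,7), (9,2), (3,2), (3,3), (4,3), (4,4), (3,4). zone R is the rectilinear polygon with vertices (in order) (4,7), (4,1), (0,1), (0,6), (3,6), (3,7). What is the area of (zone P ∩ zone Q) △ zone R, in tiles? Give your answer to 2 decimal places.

|zone P ∩ zone Q| = 15.0583.
|(zone P ∩ zone Q) ∩ zone R| = 1.5583.
|(zone P ∩ zone Q) △ zone R| = 15.0583 + 21 − 3.1167 = 32.94.

32.94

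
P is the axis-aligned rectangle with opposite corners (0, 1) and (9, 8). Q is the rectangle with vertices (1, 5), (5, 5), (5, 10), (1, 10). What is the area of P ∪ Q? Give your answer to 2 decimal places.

By inclusion–exclusion:
Individual areas: |P| = 63, |Q| = 20.
|P∩Q|: x∈[1,5], y∈[5,8] → 4·3 = 12.
|P ∪ Q| = 83 − 12 = 71.00.

71.00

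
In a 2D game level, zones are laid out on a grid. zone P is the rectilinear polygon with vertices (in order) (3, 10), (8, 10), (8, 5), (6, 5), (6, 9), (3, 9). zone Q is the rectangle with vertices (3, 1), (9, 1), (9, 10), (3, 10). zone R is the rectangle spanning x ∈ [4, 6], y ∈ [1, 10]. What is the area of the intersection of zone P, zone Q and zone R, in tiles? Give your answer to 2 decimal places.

2.00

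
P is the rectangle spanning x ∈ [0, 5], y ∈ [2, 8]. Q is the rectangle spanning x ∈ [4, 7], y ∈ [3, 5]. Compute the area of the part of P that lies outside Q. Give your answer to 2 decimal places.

28.00

|P∩Q|: x∈[4,5], y∈[3,5] → 1·2 = 2.
|P| = 30.
|P ∖ Q| = |P| − |P∩Q| = 30 − 2 = 28.00.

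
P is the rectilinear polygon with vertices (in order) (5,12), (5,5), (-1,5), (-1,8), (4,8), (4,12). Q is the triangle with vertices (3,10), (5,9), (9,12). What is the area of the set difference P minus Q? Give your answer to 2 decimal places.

|P| = 22, |P∩Q| = 1.25.
|P ∖ Q| = |P| − |P∩Q| = 22 − 1.25 = 20.75.

20.75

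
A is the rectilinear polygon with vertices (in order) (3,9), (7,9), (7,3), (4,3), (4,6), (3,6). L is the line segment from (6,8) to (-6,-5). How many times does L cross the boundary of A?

1

The segment meets the boundary at (4,5.833).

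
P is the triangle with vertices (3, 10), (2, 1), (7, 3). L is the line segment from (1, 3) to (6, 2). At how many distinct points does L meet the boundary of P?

The segment meets the boundary at (5,2.2), (2.196,2.761).

2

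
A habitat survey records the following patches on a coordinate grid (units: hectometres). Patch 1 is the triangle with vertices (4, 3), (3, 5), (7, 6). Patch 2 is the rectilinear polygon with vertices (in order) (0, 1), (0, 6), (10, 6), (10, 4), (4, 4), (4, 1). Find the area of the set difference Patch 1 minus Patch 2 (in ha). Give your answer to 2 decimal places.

|Patch 1| = 4.5, |Patch 1∩Patch 2| = 4.
|Patch 1 ∖ Patch 2| = |Patch 1| − |Patch 1∩Patch 2| = 4.5 − 4 = 0.50.

0.50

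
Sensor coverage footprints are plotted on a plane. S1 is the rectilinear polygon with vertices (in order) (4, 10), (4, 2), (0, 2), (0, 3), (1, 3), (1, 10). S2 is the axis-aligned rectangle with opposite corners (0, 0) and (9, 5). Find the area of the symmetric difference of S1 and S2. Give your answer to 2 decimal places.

|S1| = 25, |S2| = 45, |S1∩S2| = 10.
|S1 △ S2| = |S1| + |S2| − 2·|S1∩S2| = 25 + 45 − 20 = 50.00.

50.00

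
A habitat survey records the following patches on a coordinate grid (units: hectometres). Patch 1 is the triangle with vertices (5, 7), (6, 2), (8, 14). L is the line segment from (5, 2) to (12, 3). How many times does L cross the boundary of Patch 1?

The segment meets the boundary at (6.024,2.146), (5.972,2.139).

2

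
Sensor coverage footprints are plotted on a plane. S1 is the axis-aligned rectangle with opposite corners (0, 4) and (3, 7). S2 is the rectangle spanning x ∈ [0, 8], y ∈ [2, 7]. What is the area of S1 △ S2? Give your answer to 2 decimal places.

|S1∩S2|: x∈[0,3], y∈[4,7] → 3·3 = 9.
|S1 △ S2| = |S1| + |S2| − 2·|S1∩S2| = 9 + 40 − 18 = 31.00.

31.00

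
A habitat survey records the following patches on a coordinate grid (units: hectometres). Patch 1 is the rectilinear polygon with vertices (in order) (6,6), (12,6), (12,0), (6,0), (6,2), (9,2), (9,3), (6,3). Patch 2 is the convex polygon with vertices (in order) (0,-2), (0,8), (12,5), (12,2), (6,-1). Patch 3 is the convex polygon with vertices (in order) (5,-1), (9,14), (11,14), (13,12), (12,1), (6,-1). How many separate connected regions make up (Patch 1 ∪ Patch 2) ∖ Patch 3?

2

(Patch 1 ∪ Patch 2) ∖ Patch 3 splits into 2 disjoint pieces (area 1.5, area 52.3828).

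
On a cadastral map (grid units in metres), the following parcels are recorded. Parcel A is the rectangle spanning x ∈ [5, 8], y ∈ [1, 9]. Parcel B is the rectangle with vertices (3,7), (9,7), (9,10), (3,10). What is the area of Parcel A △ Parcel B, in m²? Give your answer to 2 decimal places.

|Parcel A∩Parcel B|: x∈[5,8], y∈[7,9] → 3·2 = 6.
|Parcel A △ Parcel B| = |Parcel A| + |Parcel B| − 2·|Parcel A∩Parcel B| = 24 + 18 − 12 = 30.00.

30.00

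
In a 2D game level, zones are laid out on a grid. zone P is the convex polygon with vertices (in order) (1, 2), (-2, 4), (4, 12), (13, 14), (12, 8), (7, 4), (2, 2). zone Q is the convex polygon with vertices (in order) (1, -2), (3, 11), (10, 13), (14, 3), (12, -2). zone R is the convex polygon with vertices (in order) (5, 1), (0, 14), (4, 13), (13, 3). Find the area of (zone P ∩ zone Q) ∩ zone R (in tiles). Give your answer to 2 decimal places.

The region (zone P ∩ zone Q) ∩ zone R is the polygon with vertices (5.227,11.636), (9.965,6.372), (7,4), (4.267,2.907), (2.473,7.571), (2.936,10.581), (3.318,11.091).
By the shoelace formula its area is 38.49.

38.49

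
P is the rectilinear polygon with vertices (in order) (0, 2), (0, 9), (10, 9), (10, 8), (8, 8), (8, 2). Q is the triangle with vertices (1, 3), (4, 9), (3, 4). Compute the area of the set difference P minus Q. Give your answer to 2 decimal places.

53.50

|P| = 58, |P∩Q| = 4.5.
|P ∖ Q| = |P| − |P∩Q| = 58 − 4.5 = 53.50.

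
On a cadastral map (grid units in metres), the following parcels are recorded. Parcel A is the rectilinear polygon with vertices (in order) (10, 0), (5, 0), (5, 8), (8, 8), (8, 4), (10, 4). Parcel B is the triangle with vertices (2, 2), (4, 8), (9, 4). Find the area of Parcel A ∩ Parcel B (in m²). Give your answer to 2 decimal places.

8.29

The intersection is the polygon with vertices (5,7.2), (8,4.8), (8,4), (9,4), (5,2.857).
By the shoelace formula its area is 8.29.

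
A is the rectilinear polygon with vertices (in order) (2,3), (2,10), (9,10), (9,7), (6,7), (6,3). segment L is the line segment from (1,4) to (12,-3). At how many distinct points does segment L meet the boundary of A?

The segment meets the boundary at (2.571,3), (2,3.364).

2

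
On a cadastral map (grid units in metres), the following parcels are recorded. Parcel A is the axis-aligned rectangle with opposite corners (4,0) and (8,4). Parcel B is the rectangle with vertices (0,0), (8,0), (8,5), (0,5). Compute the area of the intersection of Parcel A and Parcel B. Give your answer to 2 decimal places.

|Parcel A∩Parcel B|: x∈[4,8], y∈[0,4] → 4·4 = 16.

16.00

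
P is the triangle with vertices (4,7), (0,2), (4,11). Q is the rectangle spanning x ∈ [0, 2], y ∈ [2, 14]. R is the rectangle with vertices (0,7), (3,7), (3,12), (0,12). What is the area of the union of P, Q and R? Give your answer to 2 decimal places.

34.32

By inclusion–exclusion:
Individual areas: |P| = 8, |Q| = 24, |R| = 15.
|P∩Q| = 2.
|P∩R| = 0.6806.
|Q∩R|: x∈[0,2], y∈[7,12] → 2·5 = 10.
|P∩Q∩R| = 0.
|P ∪ Q ∪ R| = 47 − 12.6806 + 0 = 34.32.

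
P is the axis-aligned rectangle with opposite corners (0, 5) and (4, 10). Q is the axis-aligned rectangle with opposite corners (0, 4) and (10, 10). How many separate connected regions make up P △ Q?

1

P △ Q is a single connected region.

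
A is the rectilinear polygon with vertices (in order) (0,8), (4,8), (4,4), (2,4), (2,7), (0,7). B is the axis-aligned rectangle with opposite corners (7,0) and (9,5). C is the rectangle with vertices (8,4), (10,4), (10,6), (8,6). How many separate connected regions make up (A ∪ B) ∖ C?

(A ∪ B) ∖ C splits into 2 disjoint pieces (area 10, area 9).

2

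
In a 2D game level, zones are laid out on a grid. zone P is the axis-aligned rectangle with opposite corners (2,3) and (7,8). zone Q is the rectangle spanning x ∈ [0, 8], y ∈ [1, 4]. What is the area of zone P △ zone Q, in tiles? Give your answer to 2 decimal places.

|zone P∩zone Q|: x∈[2,7], y∈[3,4] → 5·1 = 5.
|zone P △ zone Q| = |zone P| + |zone Q| − 2·|zone P∩zone Q| = 25 + 24 − 10 = 39.00.

39.00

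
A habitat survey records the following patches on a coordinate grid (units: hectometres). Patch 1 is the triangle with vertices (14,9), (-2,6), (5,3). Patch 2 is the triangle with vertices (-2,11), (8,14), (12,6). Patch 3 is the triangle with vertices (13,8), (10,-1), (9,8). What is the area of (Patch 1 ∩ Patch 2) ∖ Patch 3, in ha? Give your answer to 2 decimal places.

|Patch 1 ∩ Patch 2| = 3.9151.
|(Patch 1 ∩ Patch 2) ∩ Patch 3| = 2.5072.
|(Patch 1 ∩ Patch 2) ∖ Patch 3| = 3.9151 − 2.5072 = 1.41.

1.41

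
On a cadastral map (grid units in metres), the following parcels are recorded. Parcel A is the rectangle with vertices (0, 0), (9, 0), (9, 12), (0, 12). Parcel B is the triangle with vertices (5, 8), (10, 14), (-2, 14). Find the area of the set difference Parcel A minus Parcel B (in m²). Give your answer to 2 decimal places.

|Parcel A| = 108, |Parcel A∩Parcel B| = 16.
|Parcel A ∖ Parcel B| = |Parcel A| − |Parcel A∩Parcel B| = 108 − 16 = 92.00.

92.00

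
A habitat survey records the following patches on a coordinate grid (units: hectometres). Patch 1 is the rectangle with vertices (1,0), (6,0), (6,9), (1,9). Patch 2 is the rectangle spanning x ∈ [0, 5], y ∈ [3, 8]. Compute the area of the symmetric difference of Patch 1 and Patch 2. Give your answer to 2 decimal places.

|Patch 1∩Patch 2|: x∈[1,5], y∈[3,8] → 4·5 = 20.
|Patch 1 △ Patch 2| = |Patch 1| + |Patch 2| − 2·|Patch 1∩Patch 2| = 45 + 25 − 40 = 30.00.

30.00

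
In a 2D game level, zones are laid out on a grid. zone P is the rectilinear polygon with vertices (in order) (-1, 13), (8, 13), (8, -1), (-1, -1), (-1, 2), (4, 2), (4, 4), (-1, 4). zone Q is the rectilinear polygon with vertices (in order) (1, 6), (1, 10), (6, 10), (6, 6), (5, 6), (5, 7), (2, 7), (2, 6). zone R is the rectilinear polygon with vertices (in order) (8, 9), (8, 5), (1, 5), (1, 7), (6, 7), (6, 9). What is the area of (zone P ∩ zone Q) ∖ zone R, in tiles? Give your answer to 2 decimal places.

|zone P ∩ zone Q| = 17.
|(zone P ∩ zone Q) ∩ zone R| = 2.
|(zone P ∩ zone Q) ∖ zone R| = 17 − 2 = 15.00.

15.00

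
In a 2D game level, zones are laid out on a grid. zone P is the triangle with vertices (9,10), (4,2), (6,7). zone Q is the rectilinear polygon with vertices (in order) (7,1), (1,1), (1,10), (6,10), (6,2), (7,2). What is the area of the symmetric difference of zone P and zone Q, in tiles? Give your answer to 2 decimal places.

|zone P| = 4.5, |zone Q| = 46, |zone P∩zone Q| = 1.8.
|zone P △ zone Q| = |zone P| + |zone Q| − 2·|zone P∩zone Q| = 4.5 + 46 − 3.6 = 46.90.

46.90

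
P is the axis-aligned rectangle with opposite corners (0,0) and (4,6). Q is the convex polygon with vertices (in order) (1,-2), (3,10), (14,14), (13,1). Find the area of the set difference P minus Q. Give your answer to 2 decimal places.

11.00

|P| = 24, |P∩Q| = 13.
|P ∖ Q| = |P| − |P∩Q| = 24 − 13 = 11.00.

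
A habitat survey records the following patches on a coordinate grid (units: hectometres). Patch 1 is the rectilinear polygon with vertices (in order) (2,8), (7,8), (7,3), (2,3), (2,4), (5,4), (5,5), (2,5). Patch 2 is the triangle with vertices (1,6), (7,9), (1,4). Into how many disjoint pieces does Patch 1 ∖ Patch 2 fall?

2

Patch 1 ∖ Patch 2 splits into 2 disjoint pieces (area 2.25, area 16).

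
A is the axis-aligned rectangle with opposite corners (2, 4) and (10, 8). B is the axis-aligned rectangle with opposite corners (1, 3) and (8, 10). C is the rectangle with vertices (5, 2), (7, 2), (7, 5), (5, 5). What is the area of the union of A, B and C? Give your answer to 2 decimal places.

59.00

By inclusion–exclusion:
Individual areas: |A| = 32, |B| = 49, |C| = 6.
|A∩B|: x∈[2,8], y∈[4,8] → 6·4 = 24.
|A∩C|: x∈[5,7], y∈[4,5] → 2·1 = 2.
|B∩C|: x∈[5,7], y∈[3,5] → 2·2 = 4.
|A∩B∩C| = 2.
|A ∪ B ∪ C| = 87 − 30 + 2 = 59.00.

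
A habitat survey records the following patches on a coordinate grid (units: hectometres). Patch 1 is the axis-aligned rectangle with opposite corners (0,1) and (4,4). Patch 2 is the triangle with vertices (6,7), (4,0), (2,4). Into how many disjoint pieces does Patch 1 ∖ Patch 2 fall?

Patch 1 ∖ Patch 2 is a single connected region.

1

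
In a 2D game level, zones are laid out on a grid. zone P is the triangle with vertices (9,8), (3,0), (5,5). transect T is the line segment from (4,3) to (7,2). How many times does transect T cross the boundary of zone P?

2

The segment meets the boundary at (5,2.667), (4.176,2.941).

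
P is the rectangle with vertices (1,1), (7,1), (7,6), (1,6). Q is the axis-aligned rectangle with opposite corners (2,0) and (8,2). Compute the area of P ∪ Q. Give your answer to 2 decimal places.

By inclusion–exclusion:
Individual areas: |P| = 30, |Q| = 12.
|P∩Q|: x∈[2,7], y∈[1,2] → 5·1 = 5.
|P ∪ Q| = 42 − 5 = 37.00.

37.00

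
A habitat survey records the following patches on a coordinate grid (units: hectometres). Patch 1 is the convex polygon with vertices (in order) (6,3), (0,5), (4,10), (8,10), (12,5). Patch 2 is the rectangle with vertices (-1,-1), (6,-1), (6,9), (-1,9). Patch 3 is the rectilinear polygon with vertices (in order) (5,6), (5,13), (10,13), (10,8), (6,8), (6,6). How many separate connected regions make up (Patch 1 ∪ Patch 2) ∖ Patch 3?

(Patch 1 ∪ Patch 2) ∖ Patch 3 is a single connected region.

1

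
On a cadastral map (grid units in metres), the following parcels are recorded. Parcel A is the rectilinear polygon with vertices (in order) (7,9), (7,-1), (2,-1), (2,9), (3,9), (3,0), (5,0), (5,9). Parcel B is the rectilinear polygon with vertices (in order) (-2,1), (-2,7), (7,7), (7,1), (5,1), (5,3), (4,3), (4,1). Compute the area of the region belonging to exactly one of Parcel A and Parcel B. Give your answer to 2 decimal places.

|Parcel A| = 32, |Parcel B| = 52, |Parcel A∩Parcel B| = 18.
|Parcel A △ Parcel B| = |Parcel A| + |Parcel B| − 2·|Parcel A∩Parcel B| = 32 + 52 − 36 = 48.00.

48.00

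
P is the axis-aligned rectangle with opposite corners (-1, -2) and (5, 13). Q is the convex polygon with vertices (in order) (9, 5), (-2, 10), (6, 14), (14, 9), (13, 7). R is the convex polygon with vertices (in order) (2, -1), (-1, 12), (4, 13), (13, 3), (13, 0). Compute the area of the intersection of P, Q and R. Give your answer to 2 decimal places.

The intersection is the polygon with vertices (5,6.818), (-0.367,9.258), (-0.69,10.655), (4,13), (5,11.889).
By the shoelace formula its area is 21.56.

21.56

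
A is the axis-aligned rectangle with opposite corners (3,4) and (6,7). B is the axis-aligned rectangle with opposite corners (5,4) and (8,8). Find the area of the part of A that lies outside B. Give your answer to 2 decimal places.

6.00

|A∩B|: x∈[5,6], y∈[4,7] → 1·3 = 3.
|A| = 9.
|A ∖ B| = |A| − |A∩B| = 9 − 3 = 6.00.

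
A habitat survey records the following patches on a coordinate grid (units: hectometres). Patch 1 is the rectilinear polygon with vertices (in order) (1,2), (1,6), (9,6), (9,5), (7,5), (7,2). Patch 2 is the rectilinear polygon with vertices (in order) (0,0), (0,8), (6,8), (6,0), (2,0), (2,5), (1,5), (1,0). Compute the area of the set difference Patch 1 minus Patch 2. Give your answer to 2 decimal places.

|Patch 1| = 26, |Patch 1∩Patch 2| = 17.
|Patch 1 ∖ Patch 2| = |Patch 1| − |Patch 1∩Patch 2| = 26 − 17 = 9.00.

9.00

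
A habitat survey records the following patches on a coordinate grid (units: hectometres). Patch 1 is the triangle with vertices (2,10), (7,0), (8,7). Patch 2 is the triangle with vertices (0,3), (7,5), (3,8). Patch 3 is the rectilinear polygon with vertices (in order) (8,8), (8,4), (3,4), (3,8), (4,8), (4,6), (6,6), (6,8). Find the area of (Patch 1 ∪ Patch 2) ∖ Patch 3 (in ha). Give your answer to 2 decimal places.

18.39

|Patch 1 ∪ Patch 2| = 32.4688.
|(Patch 1 ∪ Patch 2) ∩ Patch 3| = 14.0759.
|(Patch 1 ∪ Patch 2) ∖ Patch 3| = 32.4688 − 14.0759 = 18.39.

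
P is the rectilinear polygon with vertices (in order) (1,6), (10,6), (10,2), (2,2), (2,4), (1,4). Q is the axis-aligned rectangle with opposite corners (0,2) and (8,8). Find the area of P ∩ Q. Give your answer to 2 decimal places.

The intersection is the polygon with vertices (8,6), (8,2), (2,2), (2,4), (1,4), (1,6).
By the shoelace formula its area is 26.00.

26.00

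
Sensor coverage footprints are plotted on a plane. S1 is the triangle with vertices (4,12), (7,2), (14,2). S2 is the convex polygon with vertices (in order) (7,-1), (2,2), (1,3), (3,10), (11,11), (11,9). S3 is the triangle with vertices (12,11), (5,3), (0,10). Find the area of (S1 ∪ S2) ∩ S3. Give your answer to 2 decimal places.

|S1 ∪ S2| = 89.0685.
|(S1 ∪ S2) ∩ S3| = 38.52.

38.52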